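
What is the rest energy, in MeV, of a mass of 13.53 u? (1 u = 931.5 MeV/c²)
E = mc² = 12600 MeV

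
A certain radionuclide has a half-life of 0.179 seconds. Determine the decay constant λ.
λ = ln(2)/t½ = 3.872 second⁻¹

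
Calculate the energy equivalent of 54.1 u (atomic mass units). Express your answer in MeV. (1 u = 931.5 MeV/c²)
E = mc² = 50390 MeV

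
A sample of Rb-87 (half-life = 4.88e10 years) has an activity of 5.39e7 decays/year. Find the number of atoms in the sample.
N = A/λ = 3.795e18 atoms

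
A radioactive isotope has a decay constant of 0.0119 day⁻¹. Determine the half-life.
t½ = ln(2)/λ = 58.25 days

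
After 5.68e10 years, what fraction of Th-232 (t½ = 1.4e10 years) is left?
N/N₀ = (1/2)^(t/t½) = 0.06007 = 6.01%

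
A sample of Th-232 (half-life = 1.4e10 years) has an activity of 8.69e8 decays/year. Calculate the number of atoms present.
N = A/λ = 1.755e19 atoms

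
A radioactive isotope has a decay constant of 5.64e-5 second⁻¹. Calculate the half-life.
t½ = ln(2)/λ = 12290 seconds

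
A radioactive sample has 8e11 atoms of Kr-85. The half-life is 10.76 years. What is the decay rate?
A = λN = 5.154e10 decays/year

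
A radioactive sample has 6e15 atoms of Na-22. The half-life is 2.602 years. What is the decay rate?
A = λN = 1.598e15 decays/year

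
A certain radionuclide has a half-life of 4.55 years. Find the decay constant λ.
λ = ln(2)/t½ = 0.1523 year⁻¹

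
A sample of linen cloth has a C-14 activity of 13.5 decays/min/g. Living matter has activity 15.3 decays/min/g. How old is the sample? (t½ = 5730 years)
Age = t½ × log₂(A₀/A) = 1035 years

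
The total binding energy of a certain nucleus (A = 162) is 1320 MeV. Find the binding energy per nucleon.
B.E./A = 1320/162 = 8.148 MeV/nucleon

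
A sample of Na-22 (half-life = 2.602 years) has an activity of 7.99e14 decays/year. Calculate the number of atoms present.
N = A/λ = 2.999e15 atoms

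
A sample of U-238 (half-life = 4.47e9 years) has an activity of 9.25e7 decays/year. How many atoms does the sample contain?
N = A/λ = 5.965e17 atoms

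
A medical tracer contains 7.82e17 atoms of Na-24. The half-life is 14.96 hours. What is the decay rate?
A = λN = 3.623e16 decays/hour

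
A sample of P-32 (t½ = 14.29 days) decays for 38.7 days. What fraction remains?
N/N₀ = (1/2)^(t/t½) = 0.153 = 15.3%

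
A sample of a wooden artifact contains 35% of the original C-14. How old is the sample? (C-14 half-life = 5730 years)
Age = t½ × log₂(1/ratio) = 8679 years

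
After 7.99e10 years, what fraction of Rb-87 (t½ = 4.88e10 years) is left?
N/N₀ = (1/2)^(t/t½) = 0.3215 = 32.1%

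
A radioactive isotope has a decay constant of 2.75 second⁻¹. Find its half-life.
t½ = ln(2)/λ = 0.2521 seconds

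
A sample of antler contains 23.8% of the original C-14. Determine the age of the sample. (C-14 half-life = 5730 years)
Age = t½ × log₂(1/ratio) = 11870 years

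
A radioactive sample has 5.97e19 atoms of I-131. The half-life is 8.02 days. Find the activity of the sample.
A = λN = 5.16e18 decays/day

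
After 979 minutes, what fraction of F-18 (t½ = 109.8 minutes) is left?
N/N₀ = (1/2)^(t/t½) = 0.00207 = 0.207%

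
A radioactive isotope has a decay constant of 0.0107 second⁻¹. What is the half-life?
t½ = ln(2)/λ = 64.78 seconds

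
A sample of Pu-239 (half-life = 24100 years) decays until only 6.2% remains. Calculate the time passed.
t = t½ × log₂(N₀/N) = 96680 years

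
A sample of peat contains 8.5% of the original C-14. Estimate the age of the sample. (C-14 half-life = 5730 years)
Age = t½ × log₂(1/ratio) = 20380 years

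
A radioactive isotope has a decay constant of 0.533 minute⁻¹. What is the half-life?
t½ = ln(2)/λ = 1.3 minutes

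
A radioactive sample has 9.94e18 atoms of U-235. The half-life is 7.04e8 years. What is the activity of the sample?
A = λN = 9.787e9 decays/year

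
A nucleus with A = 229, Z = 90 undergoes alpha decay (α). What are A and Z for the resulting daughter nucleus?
Daughter: A = 225, Z = 88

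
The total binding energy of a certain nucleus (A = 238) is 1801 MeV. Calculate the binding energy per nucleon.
B.E./A = 1801/238 = 7.567 MeV/nucleon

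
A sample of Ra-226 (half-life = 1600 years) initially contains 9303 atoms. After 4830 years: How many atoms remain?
N = N₀(1/2)^(t/t½) = 1148 atoms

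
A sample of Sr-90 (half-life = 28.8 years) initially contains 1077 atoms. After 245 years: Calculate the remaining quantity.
N = N₀(1/2)^(t/t½) = 2.961 atoms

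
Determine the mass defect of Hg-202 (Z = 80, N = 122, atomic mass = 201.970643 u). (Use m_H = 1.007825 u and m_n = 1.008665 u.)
Δm = Z·m_H + N·m_n − M = 1.712 u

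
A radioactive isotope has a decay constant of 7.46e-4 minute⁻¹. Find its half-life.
t½ = ln(2)/λ = 929.2 minutes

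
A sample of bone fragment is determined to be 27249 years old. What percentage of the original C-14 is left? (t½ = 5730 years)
N/N₀ = (1/2)^(t/t½) = 0.03702 = 3.7%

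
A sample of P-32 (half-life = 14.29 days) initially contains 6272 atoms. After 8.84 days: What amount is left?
N = N₀(1/2)^(t/t½) = 4085 atoms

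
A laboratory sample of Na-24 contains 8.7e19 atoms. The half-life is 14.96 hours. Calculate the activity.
A = λN = 4.031e18 decays/hour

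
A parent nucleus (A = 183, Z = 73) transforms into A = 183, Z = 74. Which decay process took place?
ΔA = 0, ΔZ = +1 ⇒ beta-minus decay (β⁻)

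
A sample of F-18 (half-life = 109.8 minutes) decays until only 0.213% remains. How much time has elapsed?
t = t½ × log₂(N₀/N) = 974.5 minutes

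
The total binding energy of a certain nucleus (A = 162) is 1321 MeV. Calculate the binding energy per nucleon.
B.E./A = 1321/162 = 8.154 MeV/nucleon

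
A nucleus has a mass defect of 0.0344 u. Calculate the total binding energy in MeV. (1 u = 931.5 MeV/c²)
B.E. = Δm × 931.5 = 32.04 MeV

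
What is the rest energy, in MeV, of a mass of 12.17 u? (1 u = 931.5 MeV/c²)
E = mc² = 11340 MeV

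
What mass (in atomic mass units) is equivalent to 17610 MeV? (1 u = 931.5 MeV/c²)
m = E/c² = 18.9 u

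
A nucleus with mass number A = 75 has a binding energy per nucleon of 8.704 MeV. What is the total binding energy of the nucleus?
B.E. = 8.704 × 75 = 652.8 MeV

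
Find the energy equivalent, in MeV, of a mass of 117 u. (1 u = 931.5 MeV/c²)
E = mc² = 1.09e5 MeV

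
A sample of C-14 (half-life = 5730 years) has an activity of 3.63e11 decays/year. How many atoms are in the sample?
N = A/λ = 3.001e15 atoms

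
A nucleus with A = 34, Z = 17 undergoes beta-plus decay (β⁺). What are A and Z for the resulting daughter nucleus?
Daughter: A = 34, Z = 16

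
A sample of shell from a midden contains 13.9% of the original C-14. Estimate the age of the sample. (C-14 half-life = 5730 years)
Age = t½ × log₂(1/ratio) = 16310 years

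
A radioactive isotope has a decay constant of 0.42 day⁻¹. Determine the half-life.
t½ = ln(2)/λ = 1.65 days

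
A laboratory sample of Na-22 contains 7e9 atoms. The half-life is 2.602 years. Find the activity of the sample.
A = λN = 1.865e9 decays/year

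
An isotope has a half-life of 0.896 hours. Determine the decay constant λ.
λ = ln(2)/t½ = 0.7736 hour⁻¹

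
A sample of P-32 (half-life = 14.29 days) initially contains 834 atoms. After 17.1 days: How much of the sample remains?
N = N₀(1/2)^(t/t½) = 363.9 atoms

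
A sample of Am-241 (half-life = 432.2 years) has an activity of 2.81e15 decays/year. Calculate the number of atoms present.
N = A/λ = 1.752e18 atoms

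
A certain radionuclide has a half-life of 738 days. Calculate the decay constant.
λ = ln(2)/t½ = 9.392e-4 day⁻¹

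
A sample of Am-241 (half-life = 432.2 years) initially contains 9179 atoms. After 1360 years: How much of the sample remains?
N = N₀(1/2)^(t/t½) = 1036 atoms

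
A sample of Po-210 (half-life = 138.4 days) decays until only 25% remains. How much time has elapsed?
t = t½ × log₂(N₀/N) = 276.8 days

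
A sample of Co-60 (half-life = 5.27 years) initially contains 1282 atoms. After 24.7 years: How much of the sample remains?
N = N₀(1/2)^(t/t½) = 49.77 atoms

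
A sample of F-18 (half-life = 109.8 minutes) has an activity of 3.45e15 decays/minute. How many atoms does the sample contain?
N = A/λ = 5.465e17 atoms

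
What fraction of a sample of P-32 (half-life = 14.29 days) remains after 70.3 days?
N/N₀ = (1/2)^(t/t½) = 0.03304 = 3.3%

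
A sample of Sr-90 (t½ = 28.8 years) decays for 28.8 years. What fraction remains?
N/N₀ = (1/2)^(t/t½) = 0.5 = 50%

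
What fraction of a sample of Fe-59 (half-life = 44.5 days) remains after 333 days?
N/N₀ = (1/2)^(t/t½) = 0.005589 = 0.559%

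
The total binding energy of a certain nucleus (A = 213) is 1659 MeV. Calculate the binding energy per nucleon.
B.E./A = 1659/213 = 7.789 MeV/nucleon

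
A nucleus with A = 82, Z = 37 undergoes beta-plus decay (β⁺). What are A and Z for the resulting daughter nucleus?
Daughter: A = 82, Z = 36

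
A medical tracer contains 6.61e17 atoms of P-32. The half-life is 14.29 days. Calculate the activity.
A = λN = 3.206e16 decays/day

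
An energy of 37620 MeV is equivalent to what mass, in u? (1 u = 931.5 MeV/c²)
m = E/c² = 40.39 u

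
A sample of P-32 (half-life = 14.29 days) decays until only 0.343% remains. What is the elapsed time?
t = t½ × log₂(N₀/N) = 117 days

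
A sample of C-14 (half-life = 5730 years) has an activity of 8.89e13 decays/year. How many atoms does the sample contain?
N = A/λ = 7.349e17 atoms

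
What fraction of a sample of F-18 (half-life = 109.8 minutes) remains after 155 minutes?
N/N₀ = (1/2)^(t/t½) = 0.3759 = 37.6%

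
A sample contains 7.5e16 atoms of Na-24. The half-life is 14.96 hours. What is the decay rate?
A = λN = 3.475e15 decays/hour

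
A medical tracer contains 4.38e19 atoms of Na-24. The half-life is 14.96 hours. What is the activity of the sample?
A = λN = 2.029e18 decays/hour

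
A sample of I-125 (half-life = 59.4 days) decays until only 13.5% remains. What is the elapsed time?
t = t½ × log₂(N₀/N) = 171.6 days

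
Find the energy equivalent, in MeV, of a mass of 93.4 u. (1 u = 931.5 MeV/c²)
E = mc² = 87000 MeV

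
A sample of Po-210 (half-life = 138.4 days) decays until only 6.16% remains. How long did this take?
t = t½ × log₂(N₀/N) = 556.5 days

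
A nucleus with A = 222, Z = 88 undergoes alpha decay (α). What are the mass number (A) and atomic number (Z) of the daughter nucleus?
Daughter: A = 218, Z = 86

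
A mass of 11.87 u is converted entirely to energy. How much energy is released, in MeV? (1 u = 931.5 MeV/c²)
E = mc² = 11060 MeV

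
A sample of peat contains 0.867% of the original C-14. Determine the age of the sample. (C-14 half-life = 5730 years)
Age = t½ × log₂(1/ratio) = 39250 years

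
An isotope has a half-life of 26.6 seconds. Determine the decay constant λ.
λ = ln(2)/t½ = 0.02606 second⁻¹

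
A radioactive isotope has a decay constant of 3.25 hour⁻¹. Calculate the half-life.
t½ = ln(2)/λ = 0.2133 hours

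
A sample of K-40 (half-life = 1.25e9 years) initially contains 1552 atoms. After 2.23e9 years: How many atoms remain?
N = N₀(1/2)^(t/t½) = 450.7 atoms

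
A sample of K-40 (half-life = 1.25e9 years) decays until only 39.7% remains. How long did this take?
t = t½ × log₂(N₀/N) = 1.666e9 years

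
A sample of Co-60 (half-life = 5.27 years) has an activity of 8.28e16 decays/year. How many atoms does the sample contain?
N = A/λ = 6.295e17 atoms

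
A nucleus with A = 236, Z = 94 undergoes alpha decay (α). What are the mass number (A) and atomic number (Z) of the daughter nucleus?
Daughter: A = 232, Z = 92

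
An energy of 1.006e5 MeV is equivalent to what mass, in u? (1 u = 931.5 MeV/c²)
m = E/c² = 108 u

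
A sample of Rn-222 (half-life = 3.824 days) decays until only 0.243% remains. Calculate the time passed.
t = t½ × log₂(N₀/N) = 33.21 days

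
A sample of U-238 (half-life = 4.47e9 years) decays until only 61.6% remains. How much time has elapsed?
t = t½ × log₂(N₀/N) = 3.125e9 years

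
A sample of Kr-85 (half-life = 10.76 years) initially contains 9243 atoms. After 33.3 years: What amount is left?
N = N₀(1/2)^(t/t½) = 1082 atoms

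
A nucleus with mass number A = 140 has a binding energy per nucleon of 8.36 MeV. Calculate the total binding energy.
B.E. = 8.36 × 140 = 1170 MeV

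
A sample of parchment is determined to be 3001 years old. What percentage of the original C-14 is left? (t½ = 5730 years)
N/N₀ = (1/2)^(t/t½) = 0.6956 = 69.6%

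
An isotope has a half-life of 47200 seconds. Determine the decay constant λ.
λ = ln(2)/t½ = 1.469e-5 second⁻¹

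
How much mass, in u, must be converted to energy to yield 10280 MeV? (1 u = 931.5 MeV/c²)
m = E/c² = 11.04 u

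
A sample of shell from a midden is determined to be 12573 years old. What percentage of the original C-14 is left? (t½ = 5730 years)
N/N₀ = (1/2)^(t/t½) = 0.2185 = 21.9%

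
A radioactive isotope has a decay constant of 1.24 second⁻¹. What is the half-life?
t½ = ln(2)/λ = 0.559 seconds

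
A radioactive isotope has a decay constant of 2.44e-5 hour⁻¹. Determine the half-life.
t½ = ln(2)/λ = 28410 hours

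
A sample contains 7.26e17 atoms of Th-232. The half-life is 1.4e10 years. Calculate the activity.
A = λN = 3.594e7 decays/year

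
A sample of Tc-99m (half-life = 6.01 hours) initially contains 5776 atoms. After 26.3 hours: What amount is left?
N = N₀(1/2)^(t/t½) = 278.2 atoms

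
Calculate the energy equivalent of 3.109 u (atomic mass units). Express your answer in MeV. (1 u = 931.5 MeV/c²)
E = mc² = 2896 MeV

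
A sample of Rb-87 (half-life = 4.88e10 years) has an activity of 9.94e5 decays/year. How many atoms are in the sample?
N = A/λ = 6.998e16 atoms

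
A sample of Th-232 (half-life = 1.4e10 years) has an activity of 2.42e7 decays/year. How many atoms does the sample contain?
N = A/λ = 4.888e17 atoms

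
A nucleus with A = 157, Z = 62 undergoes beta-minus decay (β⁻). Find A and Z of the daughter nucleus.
Daughter: A = 157, Z = 63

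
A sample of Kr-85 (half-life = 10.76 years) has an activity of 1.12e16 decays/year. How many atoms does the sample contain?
N = A/λ = 1.739e17 atoms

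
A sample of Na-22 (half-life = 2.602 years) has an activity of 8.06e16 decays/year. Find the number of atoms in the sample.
N = A/λ = 3.026e17 atoms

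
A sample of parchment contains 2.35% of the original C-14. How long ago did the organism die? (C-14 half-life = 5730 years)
Age = t½ × log₂(1/ratio) = 31010 years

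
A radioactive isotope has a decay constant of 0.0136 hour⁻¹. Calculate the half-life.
t½ = ln(2)/λ = 50.97 hours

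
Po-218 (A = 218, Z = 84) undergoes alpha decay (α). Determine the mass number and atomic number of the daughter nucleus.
Daughter: A = 214, Z = 82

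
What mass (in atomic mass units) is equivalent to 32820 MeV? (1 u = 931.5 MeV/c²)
m = E/c² = 35.23 u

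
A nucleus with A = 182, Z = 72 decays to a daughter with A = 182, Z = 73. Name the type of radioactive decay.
ΔA = 0, ΔZ = +1 ⇒ beta-minus decay (β⁻)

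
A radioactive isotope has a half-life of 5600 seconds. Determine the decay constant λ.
λ = ln(2)/t½ = 1.238e-4 second⁻¹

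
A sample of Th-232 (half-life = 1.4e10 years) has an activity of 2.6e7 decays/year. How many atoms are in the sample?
N = A/λ = 5.251e17 atoms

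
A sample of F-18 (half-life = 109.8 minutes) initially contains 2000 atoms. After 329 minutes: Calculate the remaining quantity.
N = N₀(1/2)^(t/t½) = 250.6 atoms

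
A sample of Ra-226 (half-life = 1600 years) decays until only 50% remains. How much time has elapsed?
t = t½ × log₂(N₀/N) = 1600 years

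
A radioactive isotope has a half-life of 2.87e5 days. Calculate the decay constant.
λ = ln(2)/t½ = 2.415e-6 day⁻¹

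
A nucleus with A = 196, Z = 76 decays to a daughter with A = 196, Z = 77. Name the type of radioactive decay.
ΔA = 0, ΔZ = +1 ⇒ beta-minus decay (β⁻)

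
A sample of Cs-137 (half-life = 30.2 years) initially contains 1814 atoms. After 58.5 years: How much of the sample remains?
N = N₀(1/2)^(t/t½) = 473.7 atoms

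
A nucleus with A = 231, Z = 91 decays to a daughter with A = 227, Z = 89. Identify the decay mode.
ΔA = -4, ΔZ = -2 ⇒ alpha decay (α)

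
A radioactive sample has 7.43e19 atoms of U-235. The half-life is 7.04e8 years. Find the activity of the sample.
A = λN = 7.315e10 decays/year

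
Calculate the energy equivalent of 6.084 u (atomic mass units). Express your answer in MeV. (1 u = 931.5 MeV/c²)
E = mc² = 5667 MeV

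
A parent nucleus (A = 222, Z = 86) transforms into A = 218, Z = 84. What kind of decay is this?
ΔA = -4, ΔZ = -2 ⇒ alpha decay (α)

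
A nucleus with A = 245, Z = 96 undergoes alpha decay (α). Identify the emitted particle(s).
α particle = ⁴₂He (2 protons + 2 neutrons)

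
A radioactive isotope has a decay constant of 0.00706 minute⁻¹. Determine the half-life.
t½ = ln(2)/λ = 98.18 minutes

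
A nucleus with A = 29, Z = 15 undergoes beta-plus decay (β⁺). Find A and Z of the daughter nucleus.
Daughter: A = 29, Z = 14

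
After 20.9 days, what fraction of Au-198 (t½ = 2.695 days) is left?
N/N₀ = (1/2)^(t/t½) = 0.004629 = 0.463%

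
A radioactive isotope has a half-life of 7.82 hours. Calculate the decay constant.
λ = ln(2)/t½ = 0.08864 hour⁻¹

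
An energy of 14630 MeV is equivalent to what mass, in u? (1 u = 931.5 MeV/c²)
m = E/c² = 15.71 u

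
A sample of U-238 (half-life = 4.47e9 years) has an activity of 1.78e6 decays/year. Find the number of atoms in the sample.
N = A/λ = 1.148e16 atoms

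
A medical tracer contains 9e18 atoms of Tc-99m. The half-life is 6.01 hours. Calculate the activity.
A = λN = 1.038e18 decays/hour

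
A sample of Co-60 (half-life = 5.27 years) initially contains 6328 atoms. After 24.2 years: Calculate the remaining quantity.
N = N₀(1/2)^(t/t½) = 262.4 atoms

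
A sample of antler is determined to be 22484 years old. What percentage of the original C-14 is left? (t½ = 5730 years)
N/N₀ = (1/2)^(t/t½) = 0.06588 = 6.59%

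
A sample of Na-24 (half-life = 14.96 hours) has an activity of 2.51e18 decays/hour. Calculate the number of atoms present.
N = A/λ = 5.417e19 atoms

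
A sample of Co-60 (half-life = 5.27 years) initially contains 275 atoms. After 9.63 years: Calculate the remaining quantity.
N = N₀(1/2)^(t/t½) = 77.49 atoms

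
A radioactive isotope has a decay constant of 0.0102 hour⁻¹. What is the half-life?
t½ = ln(2)/λ = 67.96 hours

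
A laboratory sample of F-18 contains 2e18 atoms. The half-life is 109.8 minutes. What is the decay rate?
A = λN = 1.263e16 decays/minute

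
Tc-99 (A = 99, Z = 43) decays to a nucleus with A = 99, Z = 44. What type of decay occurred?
ΔA = 0, ΔZ = +1 ⇒ beta-minus decay (β⁻)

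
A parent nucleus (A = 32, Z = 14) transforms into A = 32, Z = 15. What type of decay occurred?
ΔA = 0, ΔZ = +1 ⇒ beta-minus decay (β⁻)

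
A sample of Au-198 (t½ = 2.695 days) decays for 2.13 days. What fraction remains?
N/N₀ = (1/2)^(t/t½) = 0.5782 = 57.8%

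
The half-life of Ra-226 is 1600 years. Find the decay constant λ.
λ = ln(2)/t½ = 4.332e-4 year⁻¹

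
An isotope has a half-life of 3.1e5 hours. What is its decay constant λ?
λ = ln(2)/t½ = 2.236e-6 hour⁻¹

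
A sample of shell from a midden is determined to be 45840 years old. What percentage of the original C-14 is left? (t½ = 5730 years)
N/N₀ = (1/2)^(t/t½) = 0.003906 = 0.391%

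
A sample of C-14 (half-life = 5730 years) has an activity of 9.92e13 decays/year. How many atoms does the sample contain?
N = A/λ = 8.201e17 atoms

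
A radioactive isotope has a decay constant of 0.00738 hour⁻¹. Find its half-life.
t½ = ln(2)/λ = 93.92 hours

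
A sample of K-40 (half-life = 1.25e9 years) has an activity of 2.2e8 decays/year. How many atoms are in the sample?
N = A/λ = 3.967e17 atoms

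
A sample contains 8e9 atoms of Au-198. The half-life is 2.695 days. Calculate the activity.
A = λN = 2.058e9 decays/day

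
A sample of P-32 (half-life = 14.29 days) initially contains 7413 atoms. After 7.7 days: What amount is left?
N = N₀(1/2)^(t/t½) = 5103 atoms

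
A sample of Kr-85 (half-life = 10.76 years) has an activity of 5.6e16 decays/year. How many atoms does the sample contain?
N = A/λ = 8.693e17 atoms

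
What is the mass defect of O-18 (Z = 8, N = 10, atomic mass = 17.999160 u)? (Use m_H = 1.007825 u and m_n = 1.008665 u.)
Δm = Z·m_H + N·m_n − M = 0.1501 u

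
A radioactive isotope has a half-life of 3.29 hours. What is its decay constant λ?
λ = ln(2)/t½ = 0.2107 hour⁻¹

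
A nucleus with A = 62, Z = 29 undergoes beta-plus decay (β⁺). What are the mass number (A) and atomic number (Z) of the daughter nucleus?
Daughter: A = 62, Z = 28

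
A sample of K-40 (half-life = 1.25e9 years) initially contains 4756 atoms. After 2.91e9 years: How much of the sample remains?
N = N₀(1/2)^(t/t½) = 947.2 atoms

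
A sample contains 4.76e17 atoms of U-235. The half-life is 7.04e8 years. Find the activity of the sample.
A = λN = 4.687e8 decays/year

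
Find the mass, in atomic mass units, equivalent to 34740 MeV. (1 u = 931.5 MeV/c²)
m = E/c² = 37.29 u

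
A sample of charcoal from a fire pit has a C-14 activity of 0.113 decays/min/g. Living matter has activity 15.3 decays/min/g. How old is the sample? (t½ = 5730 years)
Age = t½ × log₂(A₀/A) = 40570 years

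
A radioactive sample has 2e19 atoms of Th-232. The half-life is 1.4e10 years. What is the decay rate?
A = λN = 9.902e8 decays/year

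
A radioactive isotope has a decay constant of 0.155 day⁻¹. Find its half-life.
t½ = ln(2)/λ = 4.472 days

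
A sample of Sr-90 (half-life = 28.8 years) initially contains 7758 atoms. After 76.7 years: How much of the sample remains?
N = N₀(1/2)^(t/t½) = 1225 atoms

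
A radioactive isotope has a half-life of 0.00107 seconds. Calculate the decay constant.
λ = ln(2)/t½ = 647.8 second⁻¹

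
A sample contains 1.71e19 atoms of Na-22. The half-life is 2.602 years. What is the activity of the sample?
A = λN = 4.555e18 decays/year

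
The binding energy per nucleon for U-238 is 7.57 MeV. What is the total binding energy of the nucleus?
B.E. = 7.57 × 238 = 1802 MeV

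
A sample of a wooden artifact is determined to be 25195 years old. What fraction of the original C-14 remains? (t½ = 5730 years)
N/N₀ = (1/2)^(t/t½) = 0.04746 = 4.75%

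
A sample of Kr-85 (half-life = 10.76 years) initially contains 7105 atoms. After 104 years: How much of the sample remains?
N = N₀(1/2)^(t/t½) = 8.749 atoms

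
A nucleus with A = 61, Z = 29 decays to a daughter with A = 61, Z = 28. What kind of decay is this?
ΔA = 0, ΔZ = -1 ⇒ beta-plus decay (β⁺) or electron capture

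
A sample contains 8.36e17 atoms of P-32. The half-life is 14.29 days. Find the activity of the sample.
A = λN = 4.055e16 decays/day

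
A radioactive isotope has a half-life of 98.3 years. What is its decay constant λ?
λ = ln(2)/t½ = 0.007051 year⁻¹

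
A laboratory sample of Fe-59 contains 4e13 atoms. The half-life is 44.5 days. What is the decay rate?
A = λN = 6.231e11 decays/day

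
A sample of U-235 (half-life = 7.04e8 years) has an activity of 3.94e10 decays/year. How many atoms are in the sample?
N = A/λ = 4.002e19 atoms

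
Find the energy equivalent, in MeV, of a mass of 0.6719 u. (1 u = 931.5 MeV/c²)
E = mc² = 625.9 MeV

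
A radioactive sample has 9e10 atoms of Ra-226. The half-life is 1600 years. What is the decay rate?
A = λN = 3.899e7 decays/year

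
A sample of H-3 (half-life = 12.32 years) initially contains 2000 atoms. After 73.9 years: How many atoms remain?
N = N₀(1/2)^(t/t½) = 31.29 atoms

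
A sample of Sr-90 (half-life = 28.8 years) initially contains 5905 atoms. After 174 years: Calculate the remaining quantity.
N = N₀(1/2)^(t/t½) = 89.64 atoms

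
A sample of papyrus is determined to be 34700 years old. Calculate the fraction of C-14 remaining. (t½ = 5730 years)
N/N₀ = (1/2)^(t/t½) = 0.01503 = 1.5%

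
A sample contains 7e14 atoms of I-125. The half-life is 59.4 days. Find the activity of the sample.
A = λN = 8.168e12 decays/day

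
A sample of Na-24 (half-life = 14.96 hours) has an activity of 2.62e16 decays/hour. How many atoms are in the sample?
N = A/λ = 5.655e17 atoms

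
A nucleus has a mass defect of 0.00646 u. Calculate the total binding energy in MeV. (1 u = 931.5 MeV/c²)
B.E. = Δm × 931.5 = 6.017 MeV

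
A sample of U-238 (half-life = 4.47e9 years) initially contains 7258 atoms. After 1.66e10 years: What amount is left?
N = N₀(1/2)^(t/t½) = 553.2 atoms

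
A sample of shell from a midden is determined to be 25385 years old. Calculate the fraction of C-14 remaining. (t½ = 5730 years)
N/N₀ = (1/2)^(t/t½) = 0.04639 = 4.64%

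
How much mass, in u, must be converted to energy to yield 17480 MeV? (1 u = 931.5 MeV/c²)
m = E/c² = 18.77 u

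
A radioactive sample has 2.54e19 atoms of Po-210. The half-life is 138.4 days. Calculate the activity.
A = λN = 1.272e17 decays/day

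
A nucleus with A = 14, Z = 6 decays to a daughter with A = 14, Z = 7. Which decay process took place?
ΔA = 0, ΔZ = +1 ⇒ beta-minus decay (β⁻)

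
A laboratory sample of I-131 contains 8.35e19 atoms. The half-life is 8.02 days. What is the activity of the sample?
A = λN = 7.217e18 decays/day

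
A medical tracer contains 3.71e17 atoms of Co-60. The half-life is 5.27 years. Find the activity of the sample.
A = λN = 4.88e16 decays/year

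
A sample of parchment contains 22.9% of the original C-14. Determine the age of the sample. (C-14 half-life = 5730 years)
Age = t½ × log₂(1/ratio) = 12190 years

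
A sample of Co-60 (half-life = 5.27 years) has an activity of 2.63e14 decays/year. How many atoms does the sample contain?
N = A/λ = 2e15 atoms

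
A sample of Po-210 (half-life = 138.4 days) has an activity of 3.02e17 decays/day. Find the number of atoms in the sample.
N = A/λ = 6.03e19 atoms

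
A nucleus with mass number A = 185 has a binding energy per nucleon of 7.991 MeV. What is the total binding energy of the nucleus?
B.E. = 7.991 × 185 = 1478 MeV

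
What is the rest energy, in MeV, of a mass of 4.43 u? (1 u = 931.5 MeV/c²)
E = mc² = 4127 MeV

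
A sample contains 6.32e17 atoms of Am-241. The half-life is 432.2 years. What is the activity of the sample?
A = λN = 1.014e15 decays/year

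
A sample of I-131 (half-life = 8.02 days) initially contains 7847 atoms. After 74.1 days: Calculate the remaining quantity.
N = N₀(1/2)^(t/t½) = 12.98 atoms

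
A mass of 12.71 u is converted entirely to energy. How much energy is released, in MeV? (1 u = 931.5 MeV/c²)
E = mc² = 11840 MeV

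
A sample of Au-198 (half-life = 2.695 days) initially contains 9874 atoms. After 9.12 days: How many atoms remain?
N = N₀(1/2)^(t/t½) = 945.8 atoms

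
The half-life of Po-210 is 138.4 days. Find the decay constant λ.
λ = ln(2)/t½ = 0.005008 day⁻¹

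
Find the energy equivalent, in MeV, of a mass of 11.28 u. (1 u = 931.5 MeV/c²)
E = mc² = 10510 MeV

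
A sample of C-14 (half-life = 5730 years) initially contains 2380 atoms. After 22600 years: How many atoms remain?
N = N₀(1/2)^(t/t½) = 154.6 atoms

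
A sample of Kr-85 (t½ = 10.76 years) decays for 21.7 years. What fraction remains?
N/N₀ = (1/2)^(t/t½) = 0.2471 = 24.7%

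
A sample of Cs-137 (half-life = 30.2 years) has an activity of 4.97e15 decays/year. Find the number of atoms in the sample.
N = A/λ = 2.165e17 atoms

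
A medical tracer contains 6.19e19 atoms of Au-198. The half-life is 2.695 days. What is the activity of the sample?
A = λN = 1.592e19 decays/day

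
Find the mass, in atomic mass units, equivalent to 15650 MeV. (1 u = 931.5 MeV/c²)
m = E/c² = 16.8 u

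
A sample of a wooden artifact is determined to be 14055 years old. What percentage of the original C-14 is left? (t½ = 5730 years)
N/N₀ = (1/2)^(t/t½) = 0.1826 = 18.3%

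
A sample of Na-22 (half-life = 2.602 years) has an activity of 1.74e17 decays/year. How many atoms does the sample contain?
N = A/λ = 6.532e17 atoms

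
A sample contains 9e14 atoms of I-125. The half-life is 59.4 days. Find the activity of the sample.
A = λN = 1.05e13 decays/day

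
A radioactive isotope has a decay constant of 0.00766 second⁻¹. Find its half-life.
t½ = ln(2)/λ = 90.49 seconds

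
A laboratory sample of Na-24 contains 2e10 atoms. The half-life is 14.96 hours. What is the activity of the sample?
A = λN = 9.267e8 decays/hour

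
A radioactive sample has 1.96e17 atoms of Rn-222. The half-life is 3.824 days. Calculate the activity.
A = λN = 3.553e16 decays/day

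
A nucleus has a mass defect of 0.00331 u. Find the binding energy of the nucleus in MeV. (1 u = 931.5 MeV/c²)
B.E. = Δm × 931.5 = 3.083 MeV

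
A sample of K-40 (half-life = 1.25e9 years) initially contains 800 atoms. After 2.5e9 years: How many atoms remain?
N = N₀(1/2)^(t/t½) = 200 atoms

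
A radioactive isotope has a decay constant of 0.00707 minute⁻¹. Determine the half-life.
t½ = ln(2)/λ = 98.04 minutes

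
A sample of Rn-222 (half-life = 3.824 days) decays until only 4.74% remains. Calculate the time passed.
t = t½ × log₂(N₀/N) = 16.82 days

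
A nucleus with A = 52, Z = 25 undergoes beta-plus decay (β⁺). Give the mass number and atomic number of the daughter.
Daughter: A = 52, Z = 24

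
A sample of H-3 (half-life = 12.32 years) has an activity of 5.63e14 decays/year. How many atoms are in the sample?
N = A/λ = 1.001e16 atoms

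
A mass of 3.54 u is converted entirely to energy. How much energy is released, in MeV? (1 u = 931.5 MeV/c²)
E = mc² = 3298 MeV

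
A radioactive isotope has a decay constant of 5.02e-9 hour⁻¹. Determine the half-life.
t½ = ln(2)/λ = 1.381e8 hours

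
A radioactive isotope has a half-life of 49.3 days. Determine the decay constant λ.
λ = ln(2)/t½ = 0.01406 day⁻¹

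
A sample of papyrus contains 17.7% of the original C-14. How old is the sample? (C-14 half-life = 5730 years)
Age = t½ × log₂(1/ratio) = 14310 years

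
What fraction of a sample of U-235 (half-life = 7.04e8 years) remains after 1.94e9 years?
N/N₀ = (1/2)^(t/t½) = 0.1481 = 14.8%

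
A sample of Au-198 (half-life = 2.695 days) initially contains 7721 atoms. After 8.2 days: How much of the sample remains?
N = N₀(1/2)^(t/t½) = 937 atoms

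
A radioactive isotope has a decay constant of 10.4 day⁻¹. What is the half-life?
t½ = ln(2)/λ = 0.06665 days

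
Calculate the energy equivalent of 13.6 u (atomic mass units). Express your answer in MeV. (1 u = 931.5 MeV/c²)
E = mc² = 12670 MeV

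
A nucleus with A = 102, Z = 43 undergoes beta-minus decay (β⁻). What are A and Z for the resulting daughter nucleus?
Daughter: A = 102, Z = 44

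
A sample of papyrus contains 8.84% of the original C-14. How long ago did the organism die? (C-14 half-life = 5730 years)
Age = t½ × log₂(1/ratio) = 20050 years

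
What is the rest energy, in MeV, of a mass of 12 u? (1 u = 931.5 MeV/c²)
E = mc² = 11180 MeV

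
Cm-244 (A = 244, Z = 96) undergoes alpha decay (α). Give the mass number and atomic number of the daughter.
Daughter: A = 240, Z = 94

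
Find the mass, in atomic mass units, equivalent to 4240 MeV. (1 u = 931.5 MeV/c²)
m = E/c² = 4.552 u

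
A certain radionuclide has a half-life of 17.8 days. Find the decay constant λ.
λ = ln(2)/t½ = 0.03894 day⁻¹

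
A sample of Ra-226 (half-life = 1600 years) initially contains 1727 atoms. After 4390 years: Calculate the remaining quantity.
N = N₀(1/2)^(t/t½) = 257.8 atoms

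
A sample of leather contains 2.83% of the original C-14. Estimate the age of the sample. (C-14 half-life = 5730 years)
Age = t½ × log₂(1/ratio) = 29470 years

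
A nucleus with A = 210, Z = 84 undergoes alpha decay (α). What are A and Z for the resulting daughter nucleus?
Daughter: A = 206, Z = 82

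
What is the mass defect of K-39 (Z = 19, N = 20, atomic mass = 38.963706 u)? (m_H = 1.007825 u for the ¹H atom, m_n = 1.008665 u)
Δm = Z·m_H + N·m_n − M = 0.3583 u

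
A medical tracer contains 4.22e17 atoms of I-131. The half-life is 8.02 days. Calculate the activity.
A = λN = 3.647e16 decays/day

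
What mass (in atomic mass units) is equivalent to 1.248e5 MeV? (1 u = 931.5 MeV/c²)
m = E/c² = 134 u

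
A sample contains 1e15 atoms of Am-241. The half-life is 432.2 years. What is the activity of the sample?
A = λN = 1.604e12 decays/year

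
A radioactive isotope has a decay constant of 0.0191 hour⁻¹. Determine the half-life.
t½ = ln(2)/λ = 36.29 hours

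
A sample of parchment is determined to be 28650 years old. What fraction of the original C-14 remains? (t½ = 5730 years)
N/N₀ = (1/2)^(t/t½) = 0.03125 = 3.12%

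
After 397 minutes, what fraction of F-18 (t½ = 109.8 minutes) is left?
N/N₀ = (1/2)^(t/t½) = 0.08158 = 8.16%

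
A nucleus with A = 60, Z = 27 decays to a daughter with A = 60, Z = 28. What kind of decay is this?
ΔA = 0, ΔZ = +1 ⇒ beta-minus decay (β⁻)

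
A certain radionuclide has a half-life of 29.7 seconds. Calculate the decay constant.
λ = ln(2)/t½ = 0.02334 second⁻¹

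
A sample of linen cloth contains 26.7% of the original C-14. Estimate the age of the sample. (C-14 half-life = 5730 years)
Age = t½ × log₂(1/ratio) = 10920 years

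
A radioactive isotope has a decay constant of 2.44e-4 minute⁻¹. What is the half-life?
t½ = ln(2)/λ = 2841 minutes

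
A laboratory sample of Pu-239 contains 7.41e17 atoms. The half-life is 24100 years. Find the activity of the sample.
A = λN = 2.131e13 decays/year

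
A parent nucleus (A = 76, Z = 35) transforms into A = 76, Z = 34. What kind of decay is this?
ΔA = 0, ΔZ = -1 ⇒ beta-plus decay (β⁺) or electron capture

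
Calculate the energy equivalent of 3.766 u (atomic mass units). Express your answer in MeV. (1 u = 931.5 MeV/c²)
E = mc² = 3508 MeV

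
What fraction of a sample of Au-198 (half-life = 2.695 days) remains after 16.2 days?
N/N₀ = (1/2)^(t/t½) = 0.0155 = 1.55%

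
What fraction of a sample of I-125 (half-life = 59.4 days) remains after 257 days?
N/N₀ = (1/2)^(t/t½) = 0.04984 = 4.98%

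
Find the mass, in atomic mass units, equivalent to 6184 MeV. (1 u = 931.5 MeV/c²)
m = E/c² = 6.639 u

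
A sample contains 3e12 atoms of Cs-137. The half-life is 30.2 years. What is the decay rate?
A = λN = 6.886e10 decays/year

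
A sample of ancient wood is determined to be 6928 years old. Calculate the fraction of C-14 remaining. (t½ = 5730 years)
N/N₀ = (1/2)^(t/t½) = 0.4325 = 43.3%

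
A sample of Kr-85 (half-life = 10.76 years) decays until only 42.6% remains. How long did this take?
t = t½ × log₂(N₀/N) = 13.25 years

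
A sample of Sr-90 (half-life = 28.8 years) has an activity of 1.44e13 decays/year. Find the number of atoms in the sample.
N = A/λ = 5.983e14 atoms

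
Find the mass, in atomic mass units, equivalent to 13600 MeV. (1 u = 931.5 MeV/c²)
m = E/c² = 14.6 u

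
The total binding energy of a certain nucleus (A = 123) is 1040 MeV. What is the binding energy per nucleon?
B.E./A = 1040/123 = 8.455 MeV/nucleon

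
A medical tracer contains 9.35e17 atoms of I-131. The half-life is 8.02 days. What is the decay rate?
A = λN = 8.081e16 decays/day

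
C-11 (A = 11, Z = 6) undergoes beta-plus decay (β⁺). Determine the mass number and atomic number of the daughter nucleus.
Daughter: A = 11, Z = 5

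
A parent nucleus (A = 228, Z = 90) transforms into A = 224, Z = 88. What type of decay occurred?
ΔA = -4, ΔZ = -2 ⇒ alpha decay (α)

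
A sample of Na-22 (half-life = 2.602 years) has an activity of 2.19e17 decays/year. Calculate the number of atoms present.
N = A/λ = 8.221e17 atoms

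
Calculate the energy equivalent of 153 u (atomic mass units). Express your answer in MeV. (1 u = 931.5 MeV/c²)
E = mc² = 1.425e5 MeV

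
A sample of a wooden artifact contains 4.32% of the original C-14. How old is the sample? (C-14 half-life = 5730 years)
Age = t½ × log₂(1/ratio) = 25970 years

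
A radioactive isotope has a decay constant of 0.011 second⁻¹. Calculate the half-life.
t½ = ln(2)/λ = 63.01 seconds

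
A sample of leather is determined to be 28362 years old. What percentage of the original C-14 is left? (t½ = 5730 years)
N/N₀ = (1/2)^(t/t½) = 0.03236 = 3.24%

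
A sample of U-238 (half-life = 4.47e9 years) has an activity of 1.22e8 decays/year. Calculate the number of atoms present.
N = A/λ = 7.868e17 atoms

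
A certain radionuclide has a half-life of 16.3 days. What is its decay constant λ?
λ = ln(2)/t½ = 0.04252 day⁻¹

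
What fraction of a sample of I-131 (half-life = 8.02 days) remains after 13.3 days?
N/N₀ = (1/2)^(t/t½) = 0.3168 = 31.7%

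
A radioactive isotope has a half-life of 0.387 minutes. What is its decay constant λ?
λ = ln(2)/t½ = 1.791 minute⁻¹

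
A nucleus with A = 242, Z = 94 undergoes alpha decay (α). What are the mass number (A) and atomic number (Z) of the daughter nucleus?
Daughter: A = 238, Z = 92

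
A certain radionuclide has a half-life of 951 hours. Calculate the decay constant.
λ = ln(2)/t½ = 7.289e-4 hour⁻¹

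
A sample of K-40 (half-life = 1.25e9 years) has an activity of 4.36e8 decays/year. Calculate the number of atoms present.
N = A/λ = 7.863e17 atoms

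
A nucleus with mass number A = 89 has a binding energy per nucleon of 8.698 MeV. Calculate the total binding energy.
B.E. = 8.698 × 89 = 774.1 MeV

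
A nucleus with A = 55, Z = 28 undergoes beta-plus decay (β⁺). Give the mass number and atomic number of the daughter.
Daughter: A = 55, Z = 27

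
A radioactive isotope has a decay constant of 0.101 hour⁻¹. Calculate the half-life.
t½ = ln(2)/λ = 6.863 hours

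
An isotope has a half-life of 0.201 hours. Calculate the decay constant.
λ = ln(2)/t½ = 3.448 hour⁻¹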